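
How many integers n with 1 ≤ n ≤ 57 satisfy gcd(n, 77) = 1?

Prime factors of 77: 7, 11. Count integers ≤ 57 divisible by none of them.
By inclusion–exclusion: 57 − ⌊57/7⌋ − ⌊57/11⌋ + ⌊57/77⌋ = 44.

44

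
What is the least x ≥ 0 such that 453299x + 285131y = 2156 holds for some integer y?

Reduce mod 285131: 453299x ≡ 2156 (mod 285131). With g = gcd(453299, 285131) = 539 dividing 2156, divide through: 841x ≡ 4 (mod 529).
Since gcd(841, 529) = 1, x ≡ 4·(841)⁻¹ ≡ 156 (mod 529). Smallest non-negative: 156.

156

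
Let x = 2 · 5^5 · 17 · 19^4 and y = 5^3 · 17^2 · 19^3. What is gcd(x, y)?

14575375

min exponent per shared prime: 5^3 · 17 · 19^3 = 14575375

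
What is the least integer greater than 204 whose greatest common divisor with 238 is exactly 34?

272

238 = 34·7. Any k with gcd(k, 238) = 34 is a multiple of 34, say 34s, with s coprime to 7.
Need s > 204/34, so s ≥ 7. First s ≥ 7 with gcd(s, 7) = 1 is s = 8. Thus k = 34·8 = 272.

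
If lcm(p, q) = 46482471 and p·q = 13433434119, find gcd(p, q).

From gcd × lcm = pq: gcd = 13433434119 / 46482471 = 289.

289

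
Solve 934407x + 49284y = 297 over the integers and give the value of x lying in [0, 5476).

Reduce mod 49284: 934407x ≡ 297 (mod 49284). With g = gcd(934407, 49284) = 9 dividing 297, divide through: 103823x ≡ 33 (mod 5476).
Since gcd(103823, 5476) = 1, x ≡ 33·(103823)⁻¹ ≡ 1883 (mod 5476). Smallest non-negative: 1883.

1883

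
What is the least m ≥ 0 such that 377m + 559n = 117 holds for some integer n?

Reduce mod 559: 377m ≡ 117 (mod 559). With g = gcd(377, 559) = 13 dividing 117, divide through: 29m ≡ 9 (mod 43).
Since gcd(29, 43) = 1, m ≡ 9·(29)⁻¹ ≡ 27 (mod 43). Smallest non-negative: 27.

27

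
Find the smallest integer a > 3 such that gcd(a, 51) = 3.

6

Multiples of 3 above 3: 3·2, 3·3, … . Need the cofactor coprime to 51/3 = 17.
Checking s = 2, 3, … the first with gcd(s, 17) = 1 is s = 2, giving 6.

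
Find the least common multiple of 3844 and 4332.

3844 = 2² · 31²; 4332 = 2² · 3 · 19²
max exponents: 2² · 3 · 19² · 31² = 4163052

4163052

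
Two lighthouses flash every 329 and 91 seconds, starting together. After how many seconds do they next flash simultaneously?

gcd first: 329 = 3·91 + 56; 91 = 1·56 + 35; 56 = 1·35 + 21; 35 = 1·21 + 14; 21 = 1·14 + 7; 14 = 2·7 + 0 → gcd = 7
lcm = 329·91/gcd = 29939/7 = 4277

4277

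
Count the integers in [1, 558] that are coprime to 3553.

3553 = 11·17·19. Inclusion–exclusion on these primes:
558 − ⌊558/11⌋ − ⌊558/17⌋ − ⌊558/19⌋ + ⌊558/187⌋ + ⌊558/209⌋ + ⌊558/323⌋ − ⌊558/3553⌋ = 452

452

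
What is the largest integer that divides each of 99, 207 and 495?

99 = 3² · 11; 207 = 3² · 23; 495 = 3² · 5 · 11
gcd takes min exponent of each prime: 3² = 9

9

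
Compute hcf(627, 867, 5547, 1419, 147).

3

gcd(627, 867): 867 = 1·627 + 240; 627 = 2·240 + 147; 240 = 1·147 + 93; 147 = 1·93 + 54; 93 = 1·54 + 39; 54 = 1·39 + 15; 39 = 2·15 + 9; 15 = 1·9 + 6; 9 = 1·6 + 3; 6 = 2·3 + 0 → 3
gcd(3, 5547): 5547 = 1849·3 + 0 → 3
gcd(3, 1419): 1419 = 473·3 + 0 → 3
gcd(3, 147): 147 = 49·3 + 0 → 3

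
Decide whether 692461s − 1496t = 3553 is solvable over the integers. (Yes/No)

By Bézout, 692461s − 1496t = 3553 has integer solutions iff gcd(692461, 1496) | 3553.
Euclid: 692461 = 462·1496 + 1309; 1496 = 1·1309 + 187; 1309 = 7·187 + 0. gcd = 187; 3553 mod 187 = 0. Yes.

Yes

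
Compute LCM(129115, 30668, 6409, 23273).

120214825710980

129115 = 5 · 7² · 17 · 31; 30668 = 2² · 11 · 17 · 41; 6409 = 13 · 17 · 29; 23273 = 17 · 37²
lcm takes max exponent of each prime: 2² · 5 · 7² · 11 · 13 · 17 · 29 · 31 · 37² · 41 = 120214825710980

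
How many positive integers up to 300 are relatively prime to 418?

129

418 = 2·11·19. Inclusion–exclusion on these primes:
300 − ⌊300/2⌋ − ⌊300/11⌋ − ⌊300/19⌋ + ⌊300/22⌋ + ⌊300/38⌋ + ⌊300/209⌋ − ⌊300/418⌋ = 129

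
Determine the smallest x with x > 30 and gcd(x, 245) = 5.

40

gcd(x, 245) = 5 forces 5 | x; write x = 5s. Then gcd(5s, 5·49) = 5·gcd(s, 49), so need gcd(s, 49) = 1.
5s > 30 gives s ≥ 7. The least s ≥ 7 coprime to 49 is 8, so x = 5·8 = 40.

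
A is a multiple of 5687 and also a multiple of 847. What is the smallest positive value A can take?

gcd first: 5687 = 6·847 + 605; 847 = 1·605 + 242; 605 = 2·242 + 121; 242 = 2·121 + 0 → gcd = 121
lcm = 5687·847/gcd = 4816889/121 = 39809

39809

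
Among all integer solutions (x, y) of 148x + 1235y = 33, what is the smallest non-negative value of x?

Reduce mod 1235: 148x ≡ 33 (mod 1235). With g = gcd(148, 1235) = 1 dividing 33, divide through: 148x ≡ 33 (mod 1235).
Since gcd(148, 1235) = 1, x ≡ 33·(148)⁻¹ ≡ 576 (mod 1235). Smallest non-negative: 576.

576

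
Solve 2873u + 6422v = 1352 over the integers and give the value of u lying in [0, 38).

Reduce mod 6422: 2873u ≡ 1352 (mod 6422). With g = gcd(2873, 6422) = 169 dividing 1352, divide through: 17u ≡ 8 (mod 38).
Since gcd(17, 38) = 1, u ≡ 8·(17)⁻¹ ≡ 34 (mod 38). Smallest non-negative: 34.

34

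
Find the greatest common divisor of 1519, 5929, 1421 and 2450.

49

gcd(1519, 5929): 5929 = 3·1519 + 1372; 1519 = 1·1372 + 147; 1372 = 9·147 + 49; 147 = 3·49 + 0 → 49
gcd(49, 1421): 1421 = 29·49 + 0 → 49
gcd(49, 2450): 2450 = 50·49 + 0 → 49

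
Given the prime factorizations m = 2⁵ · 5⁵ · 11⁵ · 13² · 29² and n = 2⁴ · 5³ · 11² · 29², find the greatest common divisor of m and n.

203522000

min exponent per shared prime: 2⁴ · 5³ · 11² · 29² = 203522000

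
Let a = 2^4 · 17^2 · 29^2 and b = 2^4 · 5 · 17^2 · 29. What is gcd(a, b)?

min exponent per shared prime: 2^4 · 17^2 · 29 = 134096

134096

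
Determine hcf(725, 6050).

725 = 5² · 29
6050 = 2 · 5² · 11²
Common: 5² = 25

25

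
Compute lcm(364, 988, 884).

364 = 2² · 7 · 13; 988 = 2² · 13 · 19; 884 = 2² · 13 · 17
lcm takes max exponent of each prime: 2² · 7 · 13 · 17 · 19 = 117572

117572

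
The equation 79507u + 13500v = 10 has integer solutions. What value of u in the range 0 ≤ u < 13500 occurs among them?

7930

gcd(79507, 13500) = 1 (Euclid: 79507 = 5·13500 + 12007; 13500 = 1·12007 + 1493; 12007 = 8·1493 + 63; 1493 = 23·63 + 44; 63 = 1·44 + 19; 44 = 2·19 + 6; 19 = 3·6 + 1; 6 = 6·1 + 0), and 1 | 10.
Extended Euclid: 79507·(2143) + 13500·(-12621) = 1. Scale by 10: u₀ = 21430.
General solution u = u₀ + 13500t; reducing mod 13500 gives u = 7930 (and v = -46703).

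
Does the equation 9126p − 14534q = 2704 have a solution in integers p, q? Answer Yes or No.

By Bézout, 9126p − 14534q = 2704 has integer solutions iff gcd(9126, 14534) | 2704.
Euclid: 14534 = 1·9126 + 5408; 9126 = 1·5408 + 3718; 5408 = 1·3718 + 1690; 3718 = 2·1690 + 338; 1690 = 5·338 + 0. gcd = 338; 2704 mod 338 = 0. Yes.

Yes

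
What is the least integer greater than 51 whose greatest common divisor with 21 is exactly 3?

54

gcd(m, 21) = 3 forces 3 | m; write m = 3s. Then gcd(3s, 3·7) = 3·gcd(s, 7), so need gcd(s, 7) = 1.
3s > 51 gives s ≥ 18. The least s ≥ 18 coprime to 7 is 18, so m = 3·18 = 54.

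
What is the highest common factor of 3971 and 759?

3971 = 11 · 19²
759 = 3 · 11 · 23
Common: 11 = 11

11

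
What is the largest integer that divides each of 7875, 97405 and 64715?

gcd(7875, 97405): 97405 = 12·7875 + 2905; 7875 = 2·2905 + 2065; 2905 = 1·2065 + 840; 2065 = 2·840 + 385; 840 = 2·385 + 70; 385 = 5·70 + 35; 70 = 2·35 + 0 → 35
gcd(35, 64715): 64715 = 1849·35 + 0 → 35

35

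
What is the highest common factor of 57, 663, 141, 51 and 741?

3

57 = 3 · 19; 663 = 3 · 13 · 17; 141 = 3 · 47; 51 = 3 · 17; 741 = 3 · 13 · 19
gcd takes min exponent of each prime: 3 = 3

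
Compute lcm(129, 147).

6321

gcd first: 147 = 1·129 + 18; 129 = 7·18 + 3; 18 = 6·3 + 0 → gcd = 3
lcm = 129·147/gcd = 18963/3 = 6321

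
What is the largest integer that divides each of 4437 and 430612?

Euclid: 430612 = 97·4437 + 223; 4437 = 19·223 + 200; 223 = 1·200 + 23; 200 = 8·23 + 16; 23 = 1·16 + 7; 16 = 2·7 + 2; 7 = 3·2 + 1; 2 = 2·1 + 0. Last nonzero remainder: 1.

1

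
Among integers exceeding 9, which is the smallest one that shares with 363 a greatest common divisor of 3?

12

Multiples of 3 above 9: 3·4, 3·5, … . Need the cofactor coprime to 363/3 = 121.
Checking s = 4, 5, … the first with gcd(s, 121) = 1 is s = 4, giving 12.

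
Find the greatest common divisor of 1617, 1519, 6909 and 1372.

49

1617 = 3 · 7² · 11; 1519 = 7² · 31; 6909 = 3 · 7² · 47; 1372 = 2² · 7³
gcd takes min exponent of each prime: 7² = 49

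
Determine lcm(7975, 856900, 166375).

7975 = 5² · 11 · 29; 856900 = 2² · 5² · 11 · 19 · 41; 166375 = 5³ · 11³
lcm takes max exponent of each prime: 2² · 5³ · 11³ · 19 · 29 · 41 = 15034310500

15034310500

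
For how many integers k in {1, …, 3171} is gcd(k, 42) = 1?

906

42 = 2·3·7. Inclusion–exclusion on these primes:
3171 − ⌊3171/2⌋ − ⌊3171/3⌋ − ⌊3171/7⌋ + ⌊3171/6⌋ + ⌊3171/14⌋ + ⌊3171/21⌋ − ⌊3171/42⌋ = 906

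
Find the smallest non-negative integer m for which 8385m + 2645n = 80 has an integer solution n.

153

Euclid: 8385 = 3·2645 + 450; 2645 = 5·450 + 395; 450 = 1·395 + 55; 395 = 7·55 + 10; 55 = 5·10 + 5; 10 = 2·5 + 0 → gcd = 5; 80 = 5·16.
Back-substitution yields 8385·(241) + 2645·(-764) = 5, so one solution is m = 241·16 = 3856, n = -764·16 = -12224.
Solutions in m differ by 2645/5 = 529; the one in [0, 529) is 3856 mod 529 = 153.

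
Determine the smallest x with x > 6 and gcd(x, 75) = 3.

9

Multiples of 3 above 6: 3·3, 3·4, … . Need the cofactor coprime to 75/3 = 25.
Checking s = 3, 4, … the first with gcd(s, 25) = 1 is s = 3, giving 9.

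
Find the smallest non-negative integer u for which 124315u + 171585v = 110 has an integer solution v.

15398

Euclid: 171585 = 1·124315 + 47270; 124315 = 2·47270 + 29775; 47270 = 1·29775 + 17495; 29775 = 1·17495 + 12280; 17495 = 1·12280 + 5215; 12280 = 2·5215 + 1850; 5215 = 2·1850 + 1515; 1850 = 1·1515 + 335; 1515 = 4·335 + 175; 335 = 1·175 + 160; 175 = 1·160 + 15; 160 = 10·15 + 10; 15 = 1·10 + 5; 10 = 2·5 + 0 → gcd = 5; 110 = 5·22.
Back-substitution yields 124315·(-11779) + 171585·(8534) = 5, so one solution is u = -11779·22 = -259138, v = 8534·22 = 187748.
Solutions in u differ by 171585/5 = 34317; the one in [0, 34317) is -259138 mod 34317 = 15398.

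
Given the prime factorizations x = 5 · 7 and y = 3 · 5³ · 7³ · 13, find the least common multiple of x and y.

max exponent per prime: 3 · 5³ · 7³ · 13 = 1672125

1672125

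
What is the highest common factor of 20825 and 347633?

17

20825 = 5² · 7² · 17
347633 = 11² · 13² · 17
Common: 17 = 17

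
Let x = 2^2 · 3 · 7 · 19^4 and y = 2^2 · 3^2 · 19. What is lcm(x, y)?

max exponent per prime: 2^2 · 3^2 · 7 · 19^4 = 32840892

32840892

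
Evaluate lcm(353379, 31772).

66435252

353379 = 3 · 13² · 17 · 41; 31772 = 2² · 13² · 47
max exponents: 2² · 3 · 13² · 17 · 41 · 47 = 66435252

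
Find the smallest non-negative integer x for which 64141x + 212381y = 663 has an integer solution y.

gcd(64141, 212381) = 17 (Euclid: 212381 = 3·64141 + 19958; 64141 = 3·19958 + 4267; 19958 = 4·4267 + 2890; 4267 = 1·2890 + 1377; 2890 = 2·1377 + 136; 1377 = 10·136 + 17; 136 = 8·17 + 0), and 17 | 663.
Extended Euclid: 64141·(1543) + 212381·(-466) = 17. Scale by 39: x₀ = 60177.
General solution x = x₀ + 12493t; reducing mod 12493 gives x = 10205 (and y = -3082).

10205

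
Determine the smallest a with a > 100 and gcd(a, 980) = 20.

980 = 20·49. Any a with gcd(a, 980) = 20 is a multiple of 20, say 20s, with s coprime to 49.
Need s > 100/20, so s ≥ 6. First s ≥ 6 with gcd(s, 49) = 1 is s = 6. Thus a = 20·6 = 120.

120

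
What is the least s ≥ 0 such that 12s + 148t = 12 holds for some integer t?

gcd(12, 148) = 4 (Euclid: 148 = 12·12 + 4; 12 = 3·4 + 0), and 4 | 12.
Extended Euclid: 12·(-12) + 148·(1) = 4. Scale by 3: s₀ = -36.
General solution s = s₀ + 37k; reducing mod 37 gives s = 1 (and t = 0).

1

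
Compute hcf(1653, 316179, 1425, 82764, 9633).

57

1653 = 3 · 19 · 29; 316179 = 3² · 19 · 43²; 1425 = 3 · 5² · 19; 82764 = 2² · 3² · 11² · 19; 9633 = 3 · 13² · 19
gcd takes min exponent of each prime: 3 · 19 = 57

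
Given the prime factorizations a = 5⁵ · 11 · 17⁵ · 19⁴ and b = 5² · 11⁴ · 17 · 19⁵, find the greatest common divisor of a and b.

min exponent per shared prime: 5² · 11 · 17 · 19⁴ = 609250675

609250675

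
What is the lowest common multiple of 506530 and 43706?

11069200090

gcd first: 506530 = 11·43706 + 25764; 43706 = 1·25764 + 17942; 25764 = 1·17942 + 7822; 17942 = 2·7822 + 2298; 7822 = 3·2298 + 928; 2298 = 2·928 + 442; 928 = 2·442 + 44; 442 = 10·44 + 2; 44 = 22·2 + 0 → gcd = 2
lcm = 506530·43706/gcd = 22138400180/2 = 11069200090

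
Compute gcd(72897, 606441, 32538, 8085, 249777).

33

gcd(72897, 606441): 606441 = 8·72897 + 23265; 72897 = 3·23265 + 3102; 23265 = 7·3102 + 1551; 3102 = 2·1551 + 0 → 1551
gcd(1551, 32538): 32538 = 20·1551 + 1518; 1551 = 1·1518 + 33; 1518 = 46·33 + 0 → 33
gcd(33, 8085): 8085 = 245·33 + 0 → 33
gcd(33, 249777): 249777 = 7569·33 + 0 → 33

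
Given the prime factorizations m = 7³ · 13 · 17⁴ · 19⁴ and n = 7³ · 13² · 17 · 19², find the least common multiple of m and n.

max exponent per prime: 7³ · 13² · 17⁴ · 19⁴ = 630944144150047

630944144150047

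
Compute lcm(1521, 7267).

1521 = 3² · 13²; 7267 = 13² · 43
max exponents: 3² · 13² · 43 = 65403

65403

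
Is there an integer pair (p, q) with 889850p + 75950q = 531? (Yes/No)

No

gcd(889850, 75950): 889850 = 11·75950 + 54400; 75950 = 1·54400 + 21550; 54400 = 2·21550 + 11300; 21550 = 1·11300 + 10250; 11300 = 1·10250 + 1050; 10250 = 9·1050 + 800; 1050 = 1·800 + 250; 800 = 3·250 + 50; 250 = 5·50 + 0 → 50
50 does not divide 531, so a solution does not exist.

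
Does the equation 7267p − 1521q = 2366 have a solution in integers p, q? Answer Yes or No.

By Bézout, 7267p − 1521q = 2366 has integer solutions iff gcd(7267, 1521) | 2366.
Euclid: 7267 = 4·1521 + 1183; 1521 = 1·1183 + 338; 1183 = 3·338 + 169; 338 = 2·169 + 0. gcd = 169; 2366 mod 169 = 0. Yes.

Yes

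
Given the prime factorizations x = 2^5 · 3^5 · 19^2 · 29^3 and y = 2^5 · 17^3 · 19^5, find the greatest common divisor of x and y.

11552

min exponent per shared prime: 2^5 · 19^2 = 11552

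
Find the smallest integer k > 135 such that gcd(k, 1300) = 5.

145

Multiples of 5 above 135: 5·28, 5·29, … . Need the cofactor coprime to 1300/5 = 260.
Checking s = 28, 29, … the first with gcd(s, 260) = 1 is s = 29, giving 145.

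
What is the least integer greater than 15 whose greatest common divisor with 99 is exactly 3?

gcd(m, 99) = 3 forces 3 | m; write m = 3s. Then gcd(3s, 3·33) = 3·gcd(s, 33), so need gcd(s, 33) = 1.
3s > 15 gives s ≥ 6. The least s ≥ 6 coprime to 33 is 7, so m = 3·7 = 21.

21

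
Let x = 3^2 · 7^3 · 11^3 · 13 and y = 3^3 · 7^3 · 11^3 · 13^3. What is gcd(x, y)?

min exponent per shared prime: 3^2 · 7^3 · 11^3 · 13 = 53414361

53414361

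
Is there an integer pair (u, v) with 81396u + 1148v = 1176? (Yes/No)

gcd(81396, 1148): 81396 = 70·1148 + 1036; 1148 = 1·1036 + 112; 1036 = 9·112 + 28; 112 = 4·28 + 0 → 28
28 divides 1176, so a solution exists.

Yes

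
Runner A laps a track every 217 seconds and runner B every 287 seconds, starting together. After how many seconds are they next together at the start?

217 = 7 · 31; 287 = 7 · 41
max exponents: 7 · 31 · 41 = 8897

8897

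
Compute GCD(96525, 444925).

325

96525 = 3³ · 5² · 11 · 13
444925 = 5² · 13 · 37²
Common: 5² · 13 = 325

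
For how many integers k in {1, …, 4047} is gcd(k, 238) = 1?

Prime factors of 238: 2, 7, 17. Count integers ≤ 4047 divisible by none of them.
By inclusion–exclusion: 4047 − ⌊4047/2⌋ − ⌊4047/7⌋ − ⌊4047/17⌋ + ⌊4047/14⌋ + ⌊4047/34⌋ + ⌊4047/119⌋ − ⌊4047/238⌋ = 1633.

1633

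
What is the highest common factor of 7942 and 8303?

361

Euclid: 8303 = 1·7942 + 361; 7942 = 22·361 + 0. Last nonzero remainder: 361.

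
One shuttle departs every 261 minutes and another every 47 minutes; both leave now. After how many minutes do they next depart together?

12267

261 = 3² · 29; 47 = 47
max exponents: 3² · 29 · 47 = 12267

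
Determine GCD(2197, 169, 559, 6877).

2197 = 13³; 169 = 13²; 559 = 13 · 43; 6877 = 13 · 23²
gcd takes min exponent of each prime: 13 = 13

13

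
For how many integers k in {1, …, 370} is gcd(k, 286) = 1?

155

286 = 2·11·13. Inclusion–exclusion on these primes:
370 − ⌊370/2⌋ − ⌊370/11⌋ − ⌊370/13⌋ + ⌊370/22⌋ + ⌊370/26⌋ + ⌊370/143⌋ − ⌊370/286⌋ = 155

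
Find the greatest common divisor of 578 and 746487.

578 = 2 · 17²
746487 = 3² · 7 · 17² · 41
Common: 17² = 289

289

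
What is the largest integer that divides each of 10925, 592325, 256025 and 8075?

475

gcd(10925, 592325): 592325 = 54·10925 + 2375; 10925 = 4·2375 + 1425; 2375 = 1·1425 + 950; 1425 = 1·950 + 475; 950 = 2·475 + 0 → 475
gcd(475, 256025): 256025 = 539·475 + 0 → 475
gcd(475, 8075): 8075 = 17·475 + 0 → 475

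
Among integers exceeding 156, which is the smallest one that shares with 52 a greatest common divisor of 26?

182

52 = 26·2. Any a with gcd(a, 52) = 26 is a multiple of 26, say 26s, with s coprime to 2.
Need s > 156/26, so s ≥ 7. First s ≥ 7 with gcd(s, 2) = 1 is s = 7. Thus a = 26·7 = 182.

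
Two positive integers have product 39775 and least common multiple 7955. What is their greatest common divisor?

5

gcd·lcm = product, so gcd = 39775/7955 = 5.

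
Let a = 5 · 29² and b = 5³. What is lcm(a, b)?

max exponent per prime: 5³ · 29² = 105125

105125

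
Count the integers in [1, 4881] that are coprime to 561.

2784

561 = 3·11·17. Inclusion–exclusion on these primes:
4881 − ⌊4881/3⌋ − ⌊4881/11⌋ − ⌊4881/17⌋ + ⌊4881/33⌋ + ⌊4881/51⌋ + ⌊4881/187⌋ − ⌊4881/561⌋ = 2784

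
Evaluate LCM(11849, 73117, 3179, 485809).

122909677

lcm(11849, 73117) = 11849·73117/gcd = 866363333/289 = 2997797
lcm(2997797, 3179) = 2997797·3179/gcd = 9529996663/3179 = 2997797
lcm(2997797, 485809) = 2997797·485809/gcd = 1456356762773/11849 = 122909677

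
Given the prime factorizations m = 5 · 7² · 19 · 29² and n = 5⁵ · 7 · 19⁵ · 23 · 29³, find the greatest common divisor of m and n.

559265

min exponent per shared prime: 5 · 7 · 19 · 29² = 559265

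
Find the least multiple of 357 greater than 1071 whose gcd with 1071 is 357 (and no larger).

1071 = 357·3. Any a with gcd(a, 1071) = 357 is a multiple of 357, say 357s, with s coprime to 3.
Need s > 1071/357, so s ≥ 4. First s ≥ 4 with gcd(s, 3) = 1 is s = 4. Thus a = 357·4 = 1428.

1428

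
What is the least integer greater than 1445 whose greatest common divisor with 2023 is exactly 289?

1734

Multiples of 289 above 1445: 289·6, 289·7, … . Need the cofactor coprime to 2023/289 = 7.
Checking s = 6, 7, … the first with gcd(s, 7) = 1 is s = 6, giving 1734.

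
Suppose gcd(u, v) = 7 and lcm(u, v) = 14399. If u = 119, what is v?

u·v = gcd·lcm = 7·14399 = 100793, so v = 100793/119 = 847.

847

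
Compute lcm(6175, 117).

6175 = 5² · 13 · 19; 117 = 3² · 13
max exponents: 3² · 5² · 13 · 19 = 55575

55575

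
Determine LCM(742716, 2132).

30451356

gcd first: 742716 = 348·2132 + 780; 2132 = 2·780 + 572; 780 = 1·572 + 208; 572 = 2·208 + 156; 208 = 1·156 + 52; 156 = 3·52 + 0 → gcd = 52
lcm = 742716·2132/gcd = 1583470512/52 = 30451356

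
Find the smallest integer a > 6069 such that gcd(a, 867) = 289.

6358

867 = 289·3. Any a with gcd(a, 867) = 289 is a multiple of 289, say 289s, with s coprime to 3.
Need s > 6069/289, so s ≥ 22. First s ≥ 22 with gcd(s, 3) = 1 is s = 22. Thus a = 289·22 = 6358.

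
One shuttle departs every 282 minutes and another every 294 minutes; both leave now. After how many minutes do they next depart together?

282 = 2 · 3 · 47; 294 = 2 · 3 · 7²
max exponents: 2 · 3 · 7² · 47 = 13818

13818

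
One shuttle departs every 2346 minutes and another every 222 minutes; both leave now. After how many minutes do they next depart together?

86802

gcd first: 2346 = 10·222 + 126; 222 = 1·126 + 96; 126 = 1·96 + 30; 96 = 3·30 + 6; 30 = 5·6 + 0 → gcd = 6
lcm = 2346·222/gcd = 520812/6 = 86802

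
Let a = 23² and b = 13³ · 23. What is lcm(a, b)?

1162213

max exponent per prime: 13³ · 23² = 1162213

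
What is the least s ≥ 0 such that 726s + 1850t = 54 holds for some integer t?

Reduce mod 1850: 726s ≡ 54 (mod 1850). With g = gcd(726, 1850) = 2 dividing 54, divide through: 363s ≡ 27 (mod 925).
Since gcd(363, 925) = 1, s ≡ 27·(363)⁻¹ ≡ 604 (mod 925). Smallest non-negative: 604.

604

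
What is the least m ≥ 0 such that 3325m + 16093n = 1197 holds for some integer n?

Euclid: 16093 = 4·3325 + 2793; 3325 = 1·2793 + 532; 2793 = 5·532 + 133; 532 = 4·133 + 0 → gcd = 133; 1197 = 133·9.
Back-substitution yields 3325·(-29) + 16093·(6) = 133, so one solution is m = -29·9 = -261, n = 6·9 = 54.
Solutions in m differ by 16093/133 = 121; the one in [0, 121) is -261 mod 121 = 102.

102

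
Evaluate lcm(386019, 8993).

386019 = 3³ · 17 · 29²; 8993 = 17 · 23²
max exponents: 3³ · 17 · 23² · 29² = 204204051

204204051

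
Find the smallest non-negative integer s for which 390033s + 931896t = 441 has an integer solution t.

gcd(390033, 931896) = 63 (Euclid: 931896 = 2·390033 + 151830; 390033 = 2·151830 + 86373; 151830 = 1·86373 + 65457; 86373 = 1·65457 + 20916; 65457 = 3·20916 + 2709; 20916 = 7·2709 + 1953; 2709 = 1·1953 + 756; 1953 = 2·756 + 441; 756 = 1·441 + 315; 441 = 1·315 + 126; 315 = 2·126 + 63; 126 = 2·63 + 0), and 63 | 441.
Extended Euclid: 390033·(-6193) + 931896·(2592) = 63. Scale by 7: s₀ = -43351.
General solution s = s₀ + 14792k; reducing mod 14792 gives s = 1025 (and t = -429).

1025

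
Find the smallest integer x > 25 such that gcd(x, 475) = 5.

30

gcd(x, 475) = 5 forces 5 | x; write x = 5s. Then gcd(5s, 5·95) = 5·gcd(s, 95), so need gcd(s, 95) = 1.
5s > 25 gives s ≥ 6. The least s ≥ 6 coprime to 95 is 6, so x = 5·6 = 30.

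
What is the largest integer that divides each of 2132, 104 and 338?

26

gcd(2132, 104): 2132 = 20·104 + 52; 104 = 2·52 + 0 → 52
gcd(52, 338): 338 = 6·52 + 26; 52 = 2·26 + 0 → 26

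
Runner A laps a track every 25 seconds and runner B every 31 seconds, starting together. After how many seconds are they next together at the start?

25 = 5²; 31 = 31
max exponents: 5² · 31 = 775

775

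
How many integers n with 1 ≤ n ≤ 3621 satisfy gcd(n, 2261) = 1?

2261 = 7·17·19. Inclusion–exclusion on these primes:
3621 − ⌊3621/7⌋ − ⌊3621/17⌋ − ⌊3621/19⌋ + ⌊3621/119⌋ + ⌊3621/133⌋ + ⌊3621/323⌋ − ⌊3621/2261⌋ = 2768

2768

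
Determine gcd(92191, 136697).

Euclid: 136697 = 1·92191 + 44506; 92191 = 2·44506 + 3179; 44506 = 14·3179 + 0. Last nonzero remainder: 3179.

3179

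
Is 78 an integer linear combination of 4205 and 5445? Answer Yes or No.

By Bézout, 4205x − 5445y = 78 has integer solutions iff gcd(4205, 5445) | 78.
Euclid: 5445 = 1·4205 + 1240; 4205 = 3·1240 + 485; 1240 = 2·485 + 270; 485 = 1·270 + 215; 270 = 1·215 + 55; 215 = 3·55 + 50; 55 = 1·50 + 5; 50 = 10·5 + 0. gcd = 5; 78 mod 5 = 3. No.

No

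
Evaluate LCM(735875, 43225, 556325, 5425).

lcm(735875, 43225) = 735875·43225/gcd = 31808196875/175 = 181761125
lcm(181761125, 556325) = 181761125·556325/gcd = 101118257865625/175 = 577818616375
lcm(577818616375, 5425) = 577818616375·5425/gcd = 3134665993834375/175 = 17912377107625

17912377107625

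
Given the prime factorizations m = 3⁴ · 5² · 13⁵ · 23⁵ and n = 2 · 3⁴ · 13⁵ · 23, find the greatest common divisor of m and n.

691718859

min exponent per shared prime: 3⁴ · 13⁵ · 23 = 691718859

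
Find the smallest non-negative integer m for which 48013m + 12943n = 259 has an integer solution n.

117

Euclid: 48013 = 3·12943 + 9184; 12943 = 1·9184 + 3759; 9184 = 2·3759 + 1666; 3759 = 2·1666 + 427; 1666 = 3·427 + 385; 427 = 1·385 + 42; 385 = 9·42 + 7; 42 = 6·7 + 0 → gcd = 7; 259 = 7·37.
Back-substitution yields 48013·(303) + 12943·(-1124) = 7, so one solution is m = 303·37 = 11211, n = -1124·37 = -41588.
Solutions in m differ by 12943/7 = 1849; the one in [0, 1849) is 11211 mod 1849 = 117.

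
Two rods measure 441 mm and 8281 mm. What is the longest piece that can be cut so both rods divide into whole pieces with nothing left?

49

Euclid: 8281 = 18·441 + 343; 441 = 1·343 + 98; 343 = 3·98 + 49; 98 = 2·49 + 0. Last nonzero remainder: 49.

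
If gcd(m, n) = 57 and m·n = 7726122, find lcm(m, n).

Since gcd(m,n)·lcm(m,n) = mn, lcm = 7726122/57 = 135546.

135546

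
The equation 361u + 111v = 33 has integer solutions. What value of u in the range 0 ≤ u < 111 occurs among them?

Reduce mod 111: 361u ≡ 33 (mod 111). With g = gcd(361, 111) = 1 dividing 33, divide through: 361u ≡ 33 (mod 111).
Since gcd(361, 111) = 1, u ≡ 33·(361)⁻¹ ≡ 21 (mod 111). Smallest non-negative: 21.

21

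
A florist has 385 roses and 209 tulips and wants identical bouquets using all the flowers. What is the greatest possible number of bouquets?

385 = 5 · 7 · 11
209 = 11 · 19
Common: 11 = 11

11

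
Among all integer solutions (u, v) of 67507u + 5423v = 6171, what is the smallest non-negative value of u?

gcd(67507, 5423) = 187 (Euclid: 67507 = 12·5423 + 2431; 5423 = 2·2431 + 561; 2431 = 4·561 + 187; 561 = 3·187 + 0), and 187 | 6171.
Extended Euclid: 67507·(9) + 5423·(-112) = 187. Scale by 33: u₀ = 297.
General solution u = u₀ + 29t; reducing mod 29 gives u = 7 (and v = -86).

7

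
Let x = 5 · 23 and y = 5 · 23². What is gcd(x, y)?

min exponent per shared prime: 5 · 23 = 115

115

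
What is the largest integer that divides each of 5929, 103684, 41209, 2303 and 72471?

49

gcd(5929, 103684): 103684 = 17·5929 + 2891; 5929 = 2·2891 + 147; 2891 = 19·147 + 98; 147 = 1·98 + 49; 98 = 2·49 + 0 → 49
gcd(49, 41209): 41209 = 841·49 + 0 → 49
gcd(49, 2303): 2303 = 47·49 + 0 → 49
gcd(49, 72471): 72471 = 1479·49 + 0 → 49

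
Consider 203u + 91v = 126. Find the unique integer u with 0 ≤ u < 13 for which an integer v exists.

Reduce mod 91: 203u ≡ 126 (mod 91). With g = gcd(203, 91) = 7 dividing 126, divide through: 29u ≡ 18 (mod 13).
Since gcd(29, 13) = 1, u ≡ 18·(29)⁻¹ ≡ 6 (mod 13). Smallest non-negative: 6.

6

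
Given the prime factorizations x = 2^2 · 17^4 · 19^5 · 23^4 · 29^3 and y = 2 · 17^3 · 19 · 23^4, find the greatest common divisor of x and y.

52244635654

min exponent per shared prime: 2 · 17^3 · 19 · 23^4 = 52244635654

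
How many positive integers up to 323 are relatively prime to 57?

204

Prime factors of 57: 3, 19. Count integers ≤ 323 divisible by none of them.
By inclusion–exclusion: 323 − ⌊323/3⌋ − ⌊323/19⌋ + ⌊323/57⌋ = 204.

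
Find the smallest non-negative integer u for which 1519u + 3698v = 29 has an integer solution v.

2751

Euclid: 3698 = 2·1519 + 660; 1519 = 2·660 + 199; 660 = 3·199 + 63; 199 = 3·63 + 10; 63 = 6·10 + 3; 10 = 3·3 + 1; 3 = 3·1 + 0 → gcd = 1; 29 = 1·29.
Back-substitution yields 1519·(1115) + 3698·(-458) = 1, so one solution is u = 1115·29 = 32335, v = -458·29 = -13282.
Solutions in u differ by 3698/1 = 3698; the one in [0, 3698) is 32335 mod 3698 = 2751.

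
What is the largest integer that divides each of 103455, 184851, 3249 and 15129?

9

103455 = 3² · 5 · 11² · 19; 184851 = 3² · 19 · 23 · 47; 3249 = 3² · 19²; 15129 = 3² · 41²
gcd takes min exponent of each prime: 3² = 9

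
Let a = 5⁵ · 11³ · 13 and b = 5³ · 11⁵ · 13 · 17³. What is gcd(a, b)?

min exponent per shared prime: 5³ · 11³ · 13 = 2162875

2162875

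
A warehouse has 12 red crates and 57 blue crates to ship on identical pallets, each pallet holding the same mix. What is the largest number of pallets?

Euclid: 57 = 4·12 + 9; 12 = 1·9 + 3; 9 = 3·3 + 0. Last nonzero remainder: 3.

3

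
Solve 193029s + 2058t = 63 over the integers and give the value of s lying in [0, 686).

Reduce mod 2058: 193029s ≡ 63 (mod 2058). With g = gcd(193029, 2058) = 3 dividing 63, divide through: 64343s ≡ 21 (mod 686).
Since gcd(64343, 686) = 1, s ≡ 21·(64343)⁻¹ ≡ 175 (mod 686). Smallest non-negative: 175.

175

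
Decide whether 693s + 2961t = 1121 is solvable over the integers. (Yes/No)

No

gcd(693, 2961): 2961 = 4·693 + 189; 693 = 3·189 + 126; 189 = 1·126 + 63; 126 = 2·63 + 0 → 63
63 does not divide 1121, so a solution does not exist.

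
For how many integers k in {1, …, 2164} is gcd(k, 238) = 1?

238 = 2·7·17. Inclusion–exclusion on these primes:
2164 − ⌊2164/2⌋ − ⌊2164/7⌋ − ⌊2164/17⌋ + ⌊2164/14⌋ + ⌊2164/34⌋ + ⌊2164/119⌋ − ⌊2164/238⌋ = 872

872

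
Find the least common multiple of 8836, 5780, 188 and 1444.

8836 = 2² · 47²; 5780 = 2² · 5 · 17²; 188 = 2² · 47; 1444 = 2² · 19²
lcm takes max exponent of each prime: 2² · 5 · 17² · 19² · 47² = 4609255220

4609255220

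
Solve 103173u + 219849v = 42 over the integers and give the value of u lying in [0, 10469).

8792

Euclid: 219849 = 2·103173 + 13503; 103173 = 7·13503 + 8652; 13503 = 1·8652 + 4851; 8652 = 1·4851 + 3801; 4851 = 1·3801 + 1050; 3801 = 3·1050 + 651; 1050 = 1·651 + 399; 651 = 1·399 + 252; 399 = 1·252 + 147; 252 = 1·147 + 105; 147 = 1·105 + 42; 105 = 2·42 + 21; 42 = 2·21 + 0 → gcd = 21; 42 = 21·2.
Back-substitution yields 103173·(4396) + 219849·(-2063) = 21, so one solution is u = 4396·2 = 8792, v = -2063·2 = -4126.
Solutions in u differ by 219849/21 = 10469; the one in [0, 10469) is 8792 mod 10469 = 8792.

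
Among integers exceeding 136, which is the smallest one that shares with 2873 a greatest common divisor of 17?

Multiples of 17 above 136: 17·9, 17·10, … . Need the cofactor coprime to 2873/17 = 169.
Checking s = 9, 10, … the first with gcd(s, 169) = 1 is s = 9, giving 153.

153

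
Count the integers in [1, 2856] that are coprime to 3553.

3553 = 11·17·19. Inclusion–exclusion on these primes:
2856 − ⌊2856/11⌋ − ⌊2856/17⌋ − ⌊2856/19⌋ + ⌊2856/187⌋ + ⌊2856/209⌋ + ⌊2856/323⌋ − ⌊2856/3553⌋ = 2315

2315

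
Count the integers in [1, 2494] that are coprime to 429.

429 = 3·11·13. Inclusion–exclusion on these primes:
2494 − ⌊2494/3⌋ − ⌊2494/11⌋ − ⌊2494/13⌋ + ⌊2494/33⌋ + ⌊2494/39⌋ + ⌊2494/143⌋ − ⌊2494/429⌋ = 1396

1396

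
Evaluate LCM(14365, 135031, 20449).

81693755

lcm(14365, 135031) = 14365·135031/gcd = 1939720315/2873 = 675155
lcm(675155, 20449) = 675155·20449/gcd = 13806244595/169 = 81693755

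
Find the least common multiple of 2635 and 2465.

2635 = 5 · 17 · 31; 2465 = 5 · 17 · 29
max exponents: 5 · 17 · 29 · 31 = 76415

76415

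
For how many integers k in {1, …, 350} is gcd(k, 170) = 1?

132

170 = 2·5·17. Inclusion–exclusion on these primes:
350 − ⌊350/2⌋ − ⌊350/5⌋ − ⌊350/17⌋ + ⌊350/10⌋ + ⌊350/34⌋ + ⌊350/85⌋ − ⌊350/170⌋ = 132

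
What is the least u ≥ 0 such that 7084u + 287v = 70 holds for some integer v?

Reduce mod 287: 7084u ≡ 70 (mod 287). With g = gcd(7084, 287) = 7 dividing 70, divide through: 1012u ≡ 10 (mod 41).
Since gcd(1012, 41) = 1, u ≡ 10·(1012)⁻¹ ≡ 15 (mod 41). Smallest non-negative: 15.

15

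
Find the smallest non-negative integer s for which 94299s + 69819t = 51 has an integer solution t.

887

Euclid: 94299 = 1·69819 + 24480; 69819 = 2·24480 + 20859; 24480 = 1·20859 + 3621; 20859 = 5·3621 + 2754; 3621 = 1·2754 + 867; 2754 = 3·867 + 153; 867 = 5·153 + 102; 153 = 1·102 + 51; 102 = 2·51 + 0 → gcd = 51; 51 = 51·1.
Back-substitution yields 94299·(-482) + 69819·(651) = 51, so one solution is s = -482·1 = -482, t = 651·1 = 651.
Solutions in s differ by 69819/51 = 1369; the one in [0, 1369) is -482 mod 1369 = 887.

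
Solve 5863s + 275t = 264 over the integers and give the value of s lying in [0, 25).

gcd(5863, 275) = 11 (Euclid: 5863 = 21·275 + 88; 275 = 3·88 + 11; 88 = 8·11 + 0), and 11 | 264.
Extended Euclid: 5863·(-3) + 275·(64) = 11. Scale by 24: s₀ = -72.
General solution s = s₀ + 25k; reducing mod 25 gives s = 3 (and t = -63).

3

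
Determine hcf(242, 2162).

2

242 = 2 · 11²
2162 = 2 · 23 · 47
Common: 2 = 2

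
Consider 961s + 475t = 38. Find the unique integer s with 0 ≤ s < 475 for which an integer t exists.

gcd(961, 475) = 1 (Euclid: 961 = 2·475 + 11; 475 = 43·11 + 2; 11 = 5·2 + 1; 2 = 2·1 + 0), and 1 | 38.
Extended Euclid: 961·(216) + 475·(-437) = 1. Scale by 38: s₀ = 8208.
General solution s = s₀ + 475k; reducing mod 475 gives s = 133 (and t = -269).

133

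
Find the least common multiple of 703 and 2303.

1619009

gcd first: 2303 = 3·703 + 194; 703 = 3·194 + 121; 194 = 1·121 + 73; 121 = 1·73 + 48; 73 = 1·48 + 25; 48 = 1·25 + 23; 25 = 1·23 + 2; 23 = 11·2 + 1; 2 = 2·1 + 0 → gcd = 1
lcm = 703·2303/gcd = 1619009/1 = 1619009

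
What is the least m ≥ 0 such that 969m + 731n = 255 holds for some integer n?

gcd(969, 731) = 17 (Euclid: 969 = 1·731 + 238; 731 = 3·238 + 17; 238 = 14·17 + 0), and 17 | 255.
Extended Euclid: 969·(-3) + 731·(4) = 17. Scale by 15: m₀ = -45.
General solution m = m₀ + 43t; reducing mod 43 gives m = 41 (and n = -54).

41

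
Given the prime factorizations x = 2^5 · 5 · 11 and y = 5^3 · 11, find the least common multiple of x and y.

max exponent per prime: 2^5 · 5^3 · 11 = 44000

44000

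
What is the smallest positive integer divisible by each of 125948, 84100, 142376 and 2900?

125948 = 2² · 23 · 37²; 84100 = 2² · 5² · 29²; 142376 = 2³ · 13 · 37²; 2900 = 2² · 5² · 29
lcm takes max exponent of each prime: 2³ · 5² · 13 · 23 · 29² · 37² = 68849474200

68849474200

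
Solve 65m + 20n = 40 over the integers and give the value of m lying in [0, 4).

0

Reduce mod 20: 65m ≡ 40 (mod 20). With g = gcd(65, 20) = 5 dividing 40, divide through: 13m ≡ 8 (mod 4).
Since gcd(13, 4) = 1, m ≡ 8·(13)⁻¹ ≡ 0 (mod 4). Smallest non-negative: 0.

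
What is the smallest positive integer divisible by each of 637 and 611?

637 = 7² · 13; 611 = 13 · 47
max exponents: 7² · 13 · 47 = 29939

29939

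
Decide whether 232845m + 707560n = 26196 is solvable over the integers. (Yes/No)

By Bézout, 232845m + 707560n = 26196 has integer solutions iff gcd(232845, 707560) | 26196.
Euclid: 707560 = 3·232845 + 9025; 232845 = 25·9025 + 7220; 9025 = 1·7220 + 1805; 7220 = 4·1805 + 0. gcd = 1805; 26196 mod 1805 = 926. No.

No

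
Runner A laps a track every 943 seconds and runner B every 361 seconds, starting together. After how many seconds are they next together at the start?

340423

gcd first: 943 = 2·361 + 221; 361 = 1·221 + 140; 221 = 1·140 + 81; 140 = 1·81 + 59; 81 = 1·59 + 22; 59 = 2·22 + 15; 22 = 1·15 + 7; 15 = 2·7 + 1; 7 = 7·1 + 0 → gcd = 1
lcm = 943·361/gcd = 340423/1 = 340423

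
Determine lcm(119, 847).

gcd first: 847 = 7·119 + 14; 119 = 8·14 + 7; 14 = 2·7 + 0 → gcd = 7
lcm = 119·847/gcd = 100793/7 = 14399

14399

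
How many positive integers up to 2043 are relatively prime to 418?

880

Prime factors of 418: 2, 11, 19. Count integers ≤ 2043 divisible by none of them.
By inclusion–exclusion: 2043 − ⌊2043/2⌋ − ⌊2043/11⌋ − ⌊2043/19⌋ + ⌊2043/22⌋ + ⌊2043/38⌋ + ⌊2043/209⌋ − ⌊2043/418⌋ = 880.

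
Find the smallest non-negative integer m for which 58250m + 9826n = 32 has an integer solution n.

1517

Euclid: 58250 = 5·9826 + 9120; 9826 = 1·9120 + 706; 9120 = 12·706 + 648; 706 = 1·648 + 58; 648 = 11·58 + 10; 58 = 5·10 + 8; 10 = 1·8 + 2; 8 = 4·2 + 0 → gcd = 2; 32 = 2·16.
Back-substitution yields 58250·(1016) + 9826·(-6023) = 2, so one solution is m = 1016·16 = 16256, n = -6023·16 = -96368.
Solutions in m differ by 9826/2 = 4913; the one in [0, 4913) is 16256 mod 4913 = 1517.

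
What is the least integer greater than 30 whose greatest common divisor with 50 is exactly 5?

50 = 5·10. Any x with gcd(x, 50) = 5 is a multiple of 5, say 5s, with s coprime to 10.
Need s > 30/5, so s ≥ 7. First s ≥ 7 with gcd(s, 10) = 1 is s = 7. Thus x = 5·7 = 35.

35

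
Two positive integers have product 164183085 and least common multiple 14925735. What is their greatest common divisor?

11

gcd·lcm = product, so gcd = 164183085/14925735 = 11.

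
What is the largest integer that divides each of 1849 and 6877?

1

1849 = 43²
6877 = 13 · 23²
Common: 1 = 1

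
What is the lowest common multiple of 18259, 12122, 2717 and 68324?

302880292

18259 = 19 · 31²; 12122 = 2 · 11 · 19 · 29; 2717 = 11 · 13 · 19; 68324 = 2² · 19 · 29 · 31
lcm takes max exponent of each prime: 2² · 11 · 13 · 19 · 29 · 31² = 302880292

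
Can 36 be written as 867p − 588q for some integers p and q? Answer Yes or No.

Yes

gcd(867, 588): 867 = 1·588 + 279; 588 = 2·279 + 30; 279 = 9·30 + 9; 30 = 3·9 + 3; 9 = 3·3 + 0 → 3
3 divides 36, so a solution exists.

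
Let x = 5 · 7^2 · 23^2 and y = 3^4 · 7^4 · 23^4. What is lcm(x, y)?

max exponent per prime: 3^4 · 5 · 7^4 · 23^4 = 272118787605

272118787605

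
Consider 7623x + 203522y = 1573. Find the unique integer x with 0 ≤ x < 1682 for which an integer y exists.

107

gcd(7623, 203522) = 121 (Euclid: 203522 = 26·7623 + 5324; 7623 = 1·5324 + 2299; 5324 = 2·2299 + 726; 2299 = 3·726 + 121; 726 = 6·121 + 0), and 121 | 1573.
Extended Euclid: 7623·(267) + 203522·(-10) = 121. Scale by 13: x₀ = 3471.
General solution x = x₀ + 1682t; reducing mod 1682 gives x = 107 (and y = -4).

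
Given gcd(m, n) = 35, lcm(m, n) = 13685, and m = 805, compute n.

m·n = gcd·lcm = 35·13685 = 478975, so n = 478975/805 = 595.

595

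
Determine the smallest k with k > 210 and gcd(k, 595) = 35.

595 = 35·17. Any k with gcd(k, 595) = 35 is a multiple of 35, say 35s, with s coprime to 17.
Need s > 210/35, so s ≥ 7. First s ≥ 7 with gcd(s, 17) = 1 is s = 7. Thus k = 35·7 = 245.

245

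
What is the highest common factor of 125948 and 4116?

Euclid: 125948 = 30·4116 + 2468; 4116 = 1·2468 + 1648; 2468 = 1·1648 + 820; 1648 = 2·820 + 8; 820 = 102·8 + 4; 8 = 2·4 + 0. Last nonzero remainder: 4.

4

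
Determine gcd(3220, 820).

3220 = 2² · 5 · 7 · 23
820 = 2² · 5 · 41
Common: 2² · 5 = 20

20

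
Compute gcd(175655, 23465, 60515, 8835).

gcd(175655, 23465): 175655 = 7·23465 + 11400; 23465 = 2·11400 + 665; 11400 = 17·665 + 95; 665 = 7·95 + 0 → 95
gcd(95, 60515): 60515 = 637·95 + 0 → 95
gcd(95, 8835): 8835 = 93·95 + 0 → 95

95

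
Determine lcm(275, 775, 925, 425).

5362225

275 = 5² · 11; 775 = 5² · 31; 925 = 5² · 37; 425 = 5² · 17
lcm takes max exponent of each prime: 5² · 11 · 17 · 31 · 37 = 5362225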